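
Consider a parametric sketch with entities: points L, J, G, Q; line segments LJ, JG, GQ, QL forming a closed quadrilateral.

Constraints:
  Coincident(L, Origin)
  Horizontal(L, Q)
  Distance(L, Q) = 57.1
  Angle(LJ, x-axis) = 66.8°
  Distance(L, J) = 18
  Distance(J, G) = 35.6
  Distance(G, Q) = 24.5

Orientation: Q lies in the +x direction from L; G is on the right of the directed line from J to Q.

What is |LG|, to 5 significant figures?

34.415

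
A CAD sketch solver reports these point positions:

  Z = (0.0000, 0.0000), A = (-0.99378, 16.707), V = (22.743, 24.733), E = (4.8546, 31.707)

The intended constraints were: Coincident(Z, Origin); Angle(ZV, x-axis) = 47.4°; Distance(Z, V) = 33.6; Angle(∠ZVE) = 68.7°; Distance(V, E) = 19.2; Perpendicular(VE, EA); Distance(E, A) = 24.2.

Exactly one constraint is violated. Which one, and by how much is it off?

Distance(E, A) = 24.2 — off by 8.10.

Z = (0.00, 0.00) ✓; ZV at 47.40° ✓; |ZV| = 33.60 ✓; ∠ZVE = 68.70° ✓; |VE| = 19.20 ✓; ∠(VE, EA) = 90.00° ✓; |EA| = 16.10 ✗.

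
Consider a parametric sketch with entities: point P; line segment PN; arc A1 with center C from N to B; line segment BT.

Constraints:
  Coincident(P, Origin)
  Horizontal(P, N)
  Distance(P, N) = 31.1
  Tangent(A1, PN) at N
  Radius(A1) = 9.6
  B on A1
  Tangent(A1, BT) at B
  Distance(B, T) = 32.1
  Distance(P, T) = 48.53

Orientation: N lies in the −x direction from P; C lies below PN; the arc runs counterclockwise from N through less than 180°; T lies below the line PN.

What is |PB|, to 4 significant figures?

41.98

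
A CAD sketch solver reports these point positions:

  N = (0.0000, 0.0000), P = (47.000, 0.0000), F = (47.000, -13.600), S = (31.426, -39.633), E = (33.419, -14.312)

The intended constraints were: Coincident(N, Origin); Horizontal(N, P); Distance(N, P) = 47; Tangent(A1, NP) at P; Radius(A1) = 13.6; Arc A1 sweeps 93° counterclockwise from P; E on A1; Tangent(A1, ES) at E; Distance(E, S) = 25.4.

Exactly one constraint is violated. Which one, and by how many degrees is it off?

Tangent(A1, ES) at E — off by 7.50°.

N = (0.00, 0.00) ✓; N.y = 0.00, P.y = 0.00 ✓; |NP| = 47.00 ✓; ∠(FP, PN) = 90.00° ✓; |FP| = 13.60 ✓; bearing(F→E) − bearing(F→P) = 93.00° ✓; |FE| = 13.60 ✓; ∠(FE, ES) = 97.50° ✗; |ES| = 25.40 ✓.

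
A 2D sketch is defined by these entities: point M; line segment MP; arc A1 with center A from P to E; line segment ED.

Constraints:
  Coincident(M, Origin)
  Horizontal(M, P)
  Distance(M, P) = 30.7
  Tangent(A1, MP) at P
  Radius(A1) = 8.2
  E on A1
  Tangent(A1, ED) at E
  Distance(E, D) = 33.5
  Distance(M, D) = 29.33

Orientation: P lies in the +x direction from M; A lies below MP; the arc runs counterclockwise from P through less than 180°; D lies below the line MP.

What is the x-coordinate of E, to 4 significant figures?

24.31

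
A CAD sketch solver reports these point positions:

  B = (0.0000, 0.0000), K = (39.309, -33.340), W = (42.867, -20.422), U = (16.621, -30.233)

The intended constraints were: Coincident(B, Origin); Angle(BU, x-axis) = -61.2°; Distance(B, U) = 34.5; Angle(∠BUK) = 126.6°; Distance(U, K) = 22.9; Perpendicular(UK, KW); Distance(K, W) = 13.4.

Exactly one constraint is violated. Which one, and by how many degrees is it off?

Perpendicular(UK, KW) — off by 7.60°.

B = (0.00, 0.00) ✓; BU at -61.20° ✓; |BU| = 34.50 ✓; ∠BUK = 126.6° ✓; |UK| = 22.90 ✓; ∠(UK, KW) = 82.40° ✗; |KW| = 13.40 ✓.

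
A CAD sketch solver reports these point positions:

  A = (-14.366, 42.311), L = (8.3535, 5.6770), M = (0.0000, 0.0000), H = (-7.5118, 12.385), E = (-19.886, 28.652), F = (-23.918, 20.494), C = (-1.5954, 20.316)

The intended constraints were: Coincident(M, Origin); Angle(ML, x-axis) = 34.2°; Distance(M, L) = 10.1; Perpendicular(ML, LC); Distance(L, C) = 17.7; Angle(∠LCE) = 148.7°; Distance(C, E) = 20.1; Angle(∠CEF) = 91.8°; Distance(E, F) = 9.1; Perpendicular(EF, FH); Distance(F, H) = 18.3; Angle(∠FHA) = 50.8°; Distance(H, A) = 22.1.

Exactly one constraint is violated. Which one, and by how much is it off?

Distance(H, A) = 22.1 — off by 8.60.

M = (0.00, 0.00) ✓; ML at 34.20° ✓; |ML| = 10.10 ✓; ∠(ML, LC) = 90.00° ✓; |LC| = 17.70 ✓; ∠LCE = 148.7° ✓; |CE| = 20.10 ✓; ∠CEF = 91.80° ✓; |EF| = 9.100 ✓; ∠(EF, FH) = 90.00° ✓; |FH| = 18.30 ✓; ∠FHA = 50.80° ✓; |HA| = 30.70 ✗.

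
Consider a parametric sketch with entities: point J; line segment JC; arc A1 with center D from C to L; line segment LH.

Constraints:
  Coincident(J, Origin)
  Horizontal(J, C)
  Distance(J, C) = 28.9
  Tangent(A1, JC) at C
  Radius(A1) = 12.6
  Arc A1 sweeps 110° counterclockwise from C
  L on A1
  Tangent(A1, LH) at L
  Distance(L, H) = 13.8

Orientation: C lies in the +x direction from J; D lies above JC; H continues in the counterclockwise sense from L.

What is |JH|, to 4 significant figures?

46.80

On A1, C sits at bearing -90° from D; a 110° counterclockwise sweep puts L at bearing 20°, so L = D + 12.6·(cos 20°, sin 20°) = (40.74, 16.91). Since A1 is tangent to LH there, DL ⟂ LH, so LH runs along (−sin 20°, cos 20°); with |LH| = 13.8, H = (36.02, 29.88). Then |JH| = |H − J| = 46.80.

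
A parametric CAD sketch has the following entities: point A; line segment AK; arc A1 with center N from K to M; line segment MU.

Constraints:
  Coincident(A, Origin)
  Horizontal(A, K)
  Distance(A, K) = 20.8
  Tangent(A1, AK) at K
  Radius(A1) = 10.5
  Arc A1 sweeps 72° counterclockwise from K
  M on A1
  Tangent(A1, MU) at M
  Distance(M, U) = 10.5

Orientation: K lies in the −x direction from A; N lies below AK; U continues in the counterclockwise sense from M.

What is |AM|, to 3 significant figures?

31.6

A is at the origin; AK is horizontal with |AK| = 20.8 and K on the −x side, so K = (-20.8, 0.00). A1 meets AK tangentially, so NK is at right angles to AK, so N = K + (0, -10.5) = (-20.8, -10.5). On A1, K sits at bearing 90° from N; a 72° counterclockwise sweep puts M at bearing 162°, so M = N + 10.5·(cos 162°, sin 162°) = (-30.8, -7.26). Then |AM| = |M − A| = 31.6.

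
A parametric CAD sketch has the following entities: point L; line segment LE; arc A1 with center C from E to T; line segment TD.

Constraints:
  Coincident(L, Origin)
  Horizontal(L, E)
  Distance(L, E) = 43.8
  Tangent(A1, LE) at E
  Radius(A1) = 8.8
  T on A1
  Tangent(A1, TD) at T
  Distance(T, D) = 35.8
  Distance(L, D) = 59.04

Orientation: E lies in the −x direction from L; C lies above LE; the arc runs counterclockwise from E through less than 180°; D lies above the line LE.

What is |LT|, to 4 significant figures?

36.30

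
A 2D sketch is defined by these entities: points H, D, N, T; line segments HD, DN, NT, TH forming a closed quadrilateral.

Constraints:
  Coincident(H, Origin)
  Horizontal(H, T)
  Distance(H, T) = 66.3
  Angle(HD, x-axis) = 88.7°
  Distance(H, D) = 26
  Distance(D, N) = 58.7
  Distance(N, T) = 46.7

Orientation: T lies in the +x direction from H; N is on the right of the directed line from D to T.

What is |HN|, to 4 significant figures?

38.00

Checks: |DN| = 58.70 ✓; |NT| = 46.70 ✓.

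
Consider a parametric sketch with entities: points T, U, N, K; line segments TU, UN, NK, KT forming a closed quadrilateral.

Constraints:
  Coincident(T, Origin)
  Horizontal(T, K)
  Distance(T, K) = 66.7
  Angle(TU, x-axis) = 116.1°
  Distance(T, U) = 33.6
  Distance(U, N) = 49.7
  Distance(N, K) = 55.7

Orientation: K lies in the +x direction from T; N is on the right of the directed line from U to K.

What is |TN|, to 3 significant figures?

16.8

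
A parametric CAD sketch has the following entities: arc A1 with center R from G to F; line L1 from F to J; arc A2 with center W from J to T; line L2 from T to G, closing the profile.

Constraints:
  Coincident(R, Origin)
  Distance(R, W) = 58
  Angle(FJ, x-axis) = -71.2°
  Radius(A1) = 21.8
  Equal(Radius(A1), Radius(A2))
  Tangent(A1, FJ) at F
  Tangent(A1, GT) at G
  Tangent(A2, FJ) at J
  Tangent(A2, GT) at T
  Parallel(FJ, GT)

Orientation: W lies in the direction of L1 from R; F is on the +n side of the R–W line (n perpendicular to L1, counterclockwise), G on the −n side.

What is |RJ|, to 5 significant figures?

61.962

The slot axis is L1's direction at -71.2°, so u = (cos -71.2°, sin -71.2°) = (0.32227, -0.94665) and n = (−sin -71.2°, cos -71.2°) = (0.94665, 0.32227). R is at the origin and W lies 58.0 along u from R, so W = 58.0·u = (18.691, -54.906). Tangency of A1 to both parallel lines with radius 21.8 puts F and G at R ± 21.8·n: F = (20.637, 7.0254), G = (-20.637, -7.0254). Equal radii place J and T the same way about W: J = W + 21.8·n = (39.328, -47.880), T = W − 21.8·n = (-1.9455, -61.931). Then |RJ| = |J − R| = 61.962.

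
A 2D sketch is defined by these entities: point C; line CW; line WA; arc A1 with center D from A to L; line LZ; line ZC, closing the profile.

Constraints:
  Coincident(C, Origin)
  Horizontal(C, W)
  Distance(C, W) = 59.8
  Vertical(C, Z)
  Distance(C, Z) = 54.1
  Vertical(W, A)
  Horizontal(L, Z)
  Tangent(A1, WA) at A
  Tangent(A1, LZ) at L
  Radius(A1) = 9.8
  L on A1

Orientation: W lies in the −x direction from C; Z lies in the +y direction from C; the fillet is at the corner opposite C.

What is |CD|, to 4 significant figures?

66.80

C is at the origin; C and W share the same y with |CW| = 59.8 and W on the −x side, so W = (-59.80, 0.000). C and Z share the same x with |CZ| = 54.1 and Z on the +y side, so Z = (0.000, 54.10). The virtual corner opposite C is at (-59.80, 54.10). The tangent condition forces DA to be normal to WA and since A1 is tangent to LZ there, DL ⟂ LZ, with radius 9.8, so the center D sits 9.8 in from both sides at D = (-50.00, 44.30). Then |CD| = |D − C| = 66.80.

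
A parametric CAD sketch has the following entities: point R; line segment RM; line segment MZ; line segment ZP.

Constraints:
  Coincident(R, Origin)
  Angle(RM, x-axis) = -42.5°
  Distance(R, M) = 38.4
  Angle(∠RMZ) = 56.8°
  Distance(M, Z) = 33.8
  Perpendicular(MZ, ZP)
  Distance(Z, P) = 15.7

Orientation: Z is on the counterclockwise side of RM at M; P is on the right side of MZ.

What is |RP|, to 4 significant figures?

49.51

R is at the origin; RM runs at -42.5° with length 38.4, so M = 38.4·(cos -42.5°, sin -42.5°) = (28.31, -25.94). ∠RMZ = 56.8°, so MZ runs at -42.5° + (180° − 56.8°) = 80.70° from the x-axis; with |MZ| = 33.8, Z = M + 33.8·(cos 80.70°, sin 80.70°) = (33.77, 7.413). MZ ⟂ ZP; with |ZP| = 15.7 on the right of MZ, P = Z + 15.7·(0.9869, -0.1616) = (49.27, 4.876). Then |RP| = |P − R| = 49.51.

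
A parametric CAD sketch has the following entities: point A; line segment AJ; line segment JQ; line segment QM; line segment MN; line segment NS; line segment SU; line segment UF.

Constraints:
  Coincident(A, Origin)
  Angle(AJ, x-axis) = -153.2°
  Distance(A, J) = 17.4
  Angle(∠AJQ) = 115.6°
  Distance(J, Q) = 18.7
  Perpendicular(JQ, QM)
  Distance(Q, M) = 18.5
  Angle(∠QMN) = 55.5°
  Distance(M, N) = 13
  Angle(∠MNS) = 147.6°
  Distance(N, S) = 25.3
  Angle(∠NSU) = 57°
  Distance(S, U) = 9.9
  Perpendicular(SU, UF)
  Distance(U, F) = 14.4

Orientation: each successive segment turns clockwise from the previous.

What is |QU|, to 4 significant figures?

15.08

A is at the origin; AJ runs at -153.2° with length 17.4, so J = (-15.53, -7.845). ∠AJQ = 115.6° gives JQ at 142.4° from the x-axis; with |JQ| = 18.7, Q = (-30.35, 3.564). JQ is perpendicular to QM, so QM runs at 52.40°; with |QM| = 18.5, M = (-19.06, 18.22). ∠QMN = 55.5° gives MN at -72.10° from the x-axis; with |MN| = 13.0, N = (-15.06, 5.851). ∠MNS = 147.6° gives NS at -104.5° from the x-axis; with |NS| = 25.3, S = (-21.40, -18.64). ∠NSU = 57.0° gives SU at 132.5° from the x-axis; with |SU| = 9.9, U = (-28.09, -11.34). Then |QU| = |U − Q| = 15.08.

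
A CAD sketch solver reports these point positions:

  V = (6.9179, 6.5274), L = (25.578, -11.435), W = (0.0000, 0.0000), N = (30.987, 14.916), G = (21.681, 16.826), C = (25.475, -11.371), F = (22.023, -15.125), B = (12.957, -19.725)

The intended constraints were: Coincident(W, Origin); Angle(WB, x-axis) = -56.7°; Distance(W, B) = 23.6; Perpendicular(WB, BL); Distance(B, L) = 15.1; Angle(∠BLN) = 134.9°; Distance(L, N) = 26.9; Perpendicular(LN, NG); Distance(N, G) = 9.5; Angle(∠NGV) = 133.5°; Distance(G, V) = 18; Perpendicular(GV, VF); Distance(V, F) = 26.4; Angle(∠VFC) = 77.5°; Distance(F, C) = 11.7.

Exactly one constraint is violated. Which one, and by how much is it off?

Distance(F, C) = 11.7 — off by 6.60.

W = (0.00, 0.00) ✓; WB at -56.70° ✓; |WB| = 23.60 ✓; ∠(WB, BL) = 90.00° ✓; |BL| = 15.10 ✓; ∠BLN = 134.9° ✓; |LN| = 26.90 ✓; ∠(LN, NG) = 90.00° ✓; |NG| = 9.500 ✓; ∠NGV = 133.5° ✓; |GV| = 18.00 ✓; ∠(GV, VF) = 90.00° ✓; |VF| = 26.40 ✓; ∠VFC = 77.50° ✓; |FC| = 5.100 ✗.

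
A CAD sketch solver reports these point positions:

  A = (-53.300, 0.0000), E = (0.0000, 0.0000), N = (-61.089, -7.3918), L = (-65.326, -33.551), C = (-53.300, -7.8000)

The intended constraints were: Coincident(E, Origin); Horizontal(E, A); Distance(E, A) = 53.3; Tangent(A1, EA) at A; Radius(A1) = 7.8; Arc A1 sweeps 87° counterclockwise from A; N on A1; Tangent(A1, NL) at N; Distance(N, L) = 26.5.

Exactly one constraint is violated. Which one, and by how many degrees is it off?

Tangent(A1, NL) at N — off by 6.20°.

E = (0.00, 0.00) ✓; E.y = 0.00, A.y = 0.00 ✓; |EA| = 53.30 ✓; ∠(CA, AE) = 90.00° ✓; |CA| = 7.800 ✓; bearing(C→N) − bearing(C→A) = 87.00° ✓; |CN| = 7.800 ✓; ∠(CN, NL) = 96.20° ✗; |NL| = 26.50 ✓.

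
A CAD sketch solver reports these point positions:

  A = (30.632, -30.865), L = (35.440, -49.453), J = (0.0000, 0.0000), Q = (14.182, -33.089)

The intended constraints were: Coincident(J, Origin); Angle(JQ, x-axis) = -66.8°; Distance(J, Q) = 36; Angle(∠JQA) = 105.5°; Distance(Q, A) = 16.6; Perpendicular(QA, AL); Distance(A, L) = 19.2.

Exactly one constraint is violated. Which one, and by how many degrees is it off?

Perpendicular(QA, AL) — off by 6.80°.

J = (0.00, 0.00) ✓; JQ at -66.80° ✓; |JQ| = 36.00 ✓; ∠JQA = 105.5° ✓; |QA| = 16.60 ✓; ∠(QA, AL) = 83.20° ✗; |AL| = 19.20 ✓.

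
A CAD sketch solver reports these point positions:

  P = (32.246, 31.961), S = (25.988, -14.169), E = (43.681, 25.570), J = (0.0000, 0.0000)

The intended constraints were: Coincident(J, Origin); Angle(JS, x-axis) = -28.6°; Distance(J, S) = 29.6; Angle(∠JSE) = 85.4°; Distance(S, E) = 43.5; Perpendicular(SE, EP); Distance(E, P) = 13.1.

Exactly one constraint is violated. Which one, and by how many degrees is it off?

Perpendicular(SE, EP) — off by 5.20°.

J = (0.00, 0.00) ✓; JS at -28.60° ✓; |JS| = 29.60 ✓; ∠JSE = 85.40° ✓; |SE| = 43.50 ✓; ∠(SE, EP) = 84.80° ✗; |EP| = 13.10 ✓.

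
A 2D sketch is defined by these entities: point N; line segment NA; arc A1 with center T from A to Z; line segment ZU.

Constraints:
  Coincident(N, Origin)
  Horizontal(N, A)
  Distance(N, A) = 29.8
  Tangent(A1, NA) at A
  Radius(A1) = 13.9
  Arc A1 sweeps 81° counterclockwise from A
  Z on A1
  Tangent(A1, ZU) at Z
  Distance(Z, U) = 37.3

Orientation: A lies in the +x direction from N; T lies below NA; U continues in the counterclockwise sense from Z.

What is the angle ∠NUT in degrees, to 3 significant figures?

41.3°

N is at the origin; NA is horizontal with |NA| = 29.8 and A on the +x side, so A = (29.8, 0.00). Since A1 is tangent to NA there, TA ⟂ NA, so T = A + (0, -13.9) = (29.8, -13.9). On A1, A sits at bearing 90° from T; an 81° counterclockwise sweep puts Z at bearing 171°, so Z = T + 13.9·(cos 171°, sin 171°) = (16.1, -11.7). Since A1 is tangent to ZU there, TZ ⟂ ZU, so ZU runs along (−sin 171°, cos 171°); with |ZU| = 37.3, U = (10.2, -48.6). Then cos ∠NUT = UN·UT / (|UN||UT|), giving 41.3°.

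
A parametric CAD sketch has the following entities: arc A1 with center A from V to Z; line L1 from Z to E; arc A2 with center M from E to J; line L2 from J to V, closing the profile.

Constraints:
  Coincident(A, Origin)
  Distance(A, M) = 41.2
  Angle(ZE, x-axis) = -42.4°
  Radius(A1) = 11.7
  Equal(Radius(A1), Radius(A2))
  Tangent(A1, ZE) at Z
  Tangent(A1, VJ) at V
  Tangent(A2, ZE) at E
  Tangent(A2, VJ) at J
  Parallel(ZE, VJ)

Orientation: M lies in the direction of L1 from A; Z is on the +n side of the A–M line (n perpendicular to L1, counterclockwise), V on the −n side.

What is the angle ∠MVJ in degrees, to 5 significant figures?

15.854°

Tangency of A1 to both parallel lines with radius 11.7 puts Z and V at A ± 11.7·n: Z = (7.8893, 8.6399), V = (-7.8893, -8.6399). Equal radii place E and J the same way about M: E = M + 11.7·n = (38.314, -19.141), J = M − 11.7·n = (22.535, -36.421). Then cos ∠MVJ = VM·VJ / (|VM||VJ|), giving 15.854°.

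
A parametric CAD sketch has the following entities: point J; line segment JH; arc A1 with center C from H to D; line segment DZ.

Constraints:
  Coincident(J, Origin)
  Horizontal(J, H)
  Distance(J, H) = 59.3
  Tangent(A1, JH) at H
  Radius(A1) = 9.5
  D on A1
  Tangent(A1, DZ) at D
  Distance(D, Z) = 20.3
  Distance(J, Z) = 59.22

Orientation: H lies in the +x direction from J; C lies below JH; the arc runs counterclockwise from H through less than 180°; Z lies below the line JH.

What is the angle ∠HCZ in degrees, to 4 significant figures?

158.0°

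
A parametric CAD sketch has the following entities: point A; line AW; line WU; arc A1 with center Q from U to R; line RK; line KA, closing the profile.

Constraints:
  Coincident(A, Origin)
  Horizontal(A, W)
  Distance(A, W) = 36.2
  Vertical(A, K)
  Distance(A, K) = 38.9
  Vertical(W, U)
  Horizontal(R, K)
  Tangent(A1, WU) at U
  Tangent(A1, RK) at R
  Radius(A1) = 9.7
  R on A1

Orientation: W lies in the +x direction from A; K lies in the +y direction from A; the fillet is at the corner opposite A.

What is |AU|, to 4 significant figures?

46.51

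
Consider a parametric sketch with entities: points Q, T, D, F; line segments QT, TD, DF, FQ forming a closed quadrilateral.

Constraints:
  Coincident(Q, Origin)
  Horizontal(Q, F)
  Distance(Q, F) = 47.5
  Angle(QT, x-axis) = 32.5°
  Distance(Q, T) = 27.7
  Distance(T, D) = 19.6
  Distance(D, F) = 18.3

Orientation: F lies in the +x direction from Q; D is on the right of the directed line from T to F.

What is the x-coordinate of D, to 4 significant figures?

29.58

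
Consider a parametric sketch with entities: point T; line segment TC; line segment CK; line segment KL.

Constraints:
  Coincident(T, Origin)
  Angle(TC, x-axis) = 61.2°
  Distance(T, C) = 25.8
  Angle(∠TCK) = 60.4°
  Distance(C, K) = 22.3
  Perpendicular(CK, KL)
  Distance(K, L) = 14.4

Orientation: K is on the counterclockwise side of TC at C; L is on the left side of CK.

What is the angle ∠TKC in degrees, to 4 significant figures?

66.93°

T is at the origin; TC runs at 61.2° with length 25.8, so C = 25.8·(cos 61.2°, sin 61.2°) = (12.43, 22.61). ∠TCK = 60.4°, so CK runs at 61.2° + (180° − 60.4°) = 180.8° from the x-axis; with |CK| = 22.3, K = C + 22.3·(cos 180.8°, sin 180.8°) = (-9.869, 22.30). Then cos ∠TKC = KT·KC / (|KT||KC|), giving 66.93°.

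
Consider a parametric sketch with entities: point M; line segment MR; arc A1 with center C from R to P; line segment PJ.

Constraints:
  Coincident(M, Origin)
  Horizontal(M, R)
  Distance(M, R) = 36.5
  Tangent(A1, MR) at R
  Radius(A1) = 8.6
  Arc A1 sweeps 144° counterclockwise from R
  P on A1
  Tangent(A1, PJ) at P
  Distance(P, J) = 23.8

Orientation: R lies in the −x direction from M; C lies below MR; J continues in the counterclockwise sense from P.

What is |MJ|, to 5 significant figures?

37.018

On A1, R sits at bearing 90° from C; a 144° counterclockwise sweep puts P at bearing 234°, so P = C + 8.6·(cos 234°, sin 234°) = (-41.555, -15.558). Tangency of A1 to PJ means the radius CP is perpendicular to PJ, so PJ runs along (−sin 234°, cos 234°); with |PJ| = 23.8, J = (-22.300, -29.547). Then |MJ| = |J − M| = 37.018.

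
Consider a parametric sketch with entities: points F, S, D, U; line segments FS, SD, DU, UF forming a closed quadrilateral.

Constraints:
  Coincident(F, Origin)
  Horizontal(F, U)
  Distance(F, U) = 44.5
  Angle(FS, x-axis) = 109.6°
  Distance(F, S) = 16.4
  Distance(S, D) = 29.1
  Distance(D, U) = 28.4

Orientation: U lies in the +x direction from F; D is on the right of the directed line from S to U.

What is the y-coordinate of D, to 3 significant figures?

-3.77

F is at the origin; F and U share the same y with |FU| = 44.5 and U in +x, so U = (44.5, 0). FS runs at 109.6° with |FS| = 16.4, so S = (-5.50, 15.4). D is determined by |SD| = 29.1 and |DU| = 28.4 together: it lies at the intersection of circle(S, 29.1) and circle(U, 28.4). With |SU| = 52.3, the foot of the radical line on SU is 26.6 from S and the perpendicular offset is √(29.1² − 26.6²) = 11.9. Taking the right-of-SU solution: D = (16.4, -3.77).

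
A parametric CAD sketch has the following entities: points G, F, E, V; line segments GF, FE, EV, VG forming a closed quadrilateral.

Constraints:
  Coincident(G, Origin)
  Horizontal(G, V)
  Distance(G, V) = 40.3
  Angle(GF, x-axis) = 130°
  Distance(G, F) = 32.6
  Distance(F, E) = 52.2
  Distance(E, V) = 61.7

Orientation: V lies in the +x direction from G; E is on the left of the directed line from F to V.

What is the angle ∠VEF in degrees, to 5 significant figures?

70.446°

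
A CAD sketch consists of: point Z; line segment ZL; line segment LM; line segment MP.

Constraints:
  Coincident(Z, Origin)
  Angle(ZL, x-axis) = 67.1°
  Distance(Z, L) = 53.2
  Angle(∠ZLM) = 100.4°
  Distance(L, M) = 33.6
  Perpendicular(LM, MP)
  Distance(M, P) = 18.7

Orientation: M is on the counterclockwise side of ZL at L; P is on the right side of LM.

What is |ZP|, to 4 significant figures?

83.13

∠ZLM = 100.4°, so LM runs at 67.1° + (180° − 100.4°) = 146.7° from the x-axis; with |LM| = 33.6, M = L + 33.6·(cos 146.7°, sin 146.7°) = (-7.382, 67.45). The perpendicularity gives MP at right angles to LM; with |MP| = 18.7 on the right of LM, P = M + 18.7·(0.5490, 0.8358) = (2.885, 83.08). Then |ZP| = |P − Z| = 83.13.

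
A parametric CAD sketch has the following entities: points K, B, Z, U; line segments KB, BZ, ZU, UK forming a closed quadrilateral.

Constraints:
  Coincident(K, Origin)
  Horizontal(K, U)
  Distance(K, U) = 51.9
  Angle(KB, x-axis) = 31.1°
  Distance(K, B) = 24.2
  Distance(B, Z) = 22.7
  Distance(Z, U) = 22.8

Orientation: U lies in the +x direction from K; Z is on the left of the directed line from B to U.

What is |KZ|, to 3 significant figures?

46.7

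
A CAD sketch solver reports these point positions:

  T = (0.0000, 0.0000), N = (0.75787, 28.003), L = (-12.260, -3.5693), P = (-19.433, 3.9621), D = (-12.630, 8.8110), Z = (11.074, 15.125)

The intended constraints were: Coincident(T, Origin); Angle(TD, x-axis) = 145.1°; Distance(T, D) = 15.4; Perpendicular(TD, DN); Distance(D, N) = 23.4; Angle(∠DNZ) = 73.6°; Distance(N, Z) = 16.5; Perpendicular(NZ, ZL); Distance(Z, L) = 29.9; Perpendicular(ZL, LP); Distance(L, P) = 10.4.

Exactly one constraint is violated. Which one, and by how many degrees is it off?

Perpendicular(ZL, LP) — off by 4.90°.

T = (0.00, 0.00) ✓; TD at 145.1° ✓; |TD| = 15.40 ✓; ∠(TD, DN) = 90.00° ✓; |DN| = 23.40 ✓; ∠DNZ = 73.60° ✓; |NZ| = 16.50 ✓; ∠(NZ, ZL) = 90.00° ✓; |ZL| = 29.90 ✓; ∠(ZL, LP) = 85.10° ✗; |LP| = 10.40 ✓.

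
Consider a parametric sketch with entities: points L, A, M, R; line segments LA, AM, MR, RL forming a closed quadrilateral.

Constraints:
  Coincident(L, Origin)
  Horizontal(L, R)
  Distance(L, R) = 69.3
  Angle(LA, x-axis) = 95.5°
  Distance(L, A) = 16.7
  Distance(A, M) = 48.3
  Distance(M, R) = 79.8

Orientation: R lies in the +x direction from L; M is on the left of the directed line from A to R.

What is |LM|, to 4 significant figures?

63.42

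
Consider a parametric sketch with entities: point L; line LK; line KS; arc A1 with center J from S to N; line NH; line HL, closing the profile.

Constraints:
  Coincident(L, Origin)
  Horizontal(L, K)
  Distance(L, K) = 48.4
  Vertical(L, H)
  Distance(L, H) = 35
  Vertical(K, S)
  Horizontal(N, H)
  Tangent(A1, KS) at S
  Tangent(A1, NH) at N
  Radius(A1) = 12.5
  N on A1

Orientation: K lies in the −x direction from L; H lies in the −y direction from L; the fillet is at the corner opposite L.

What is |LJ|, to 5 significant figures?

42.368

L and H share the same x with |LH| = 35.0 and H on the −y side, so H = (0.0000, -35.000). The virtual corner opposite L is at (-48.400, -35.000). Tangency of A1 to KS means the radius JS is perpendicular to KS and A1 meets NH tangentially, so JN is at right angles to NH, with radius 12.5, so the center J sits 12.5 in from both sides at J = (-35.900, -22.500). Then |LJ| = |J − L| = 42.368.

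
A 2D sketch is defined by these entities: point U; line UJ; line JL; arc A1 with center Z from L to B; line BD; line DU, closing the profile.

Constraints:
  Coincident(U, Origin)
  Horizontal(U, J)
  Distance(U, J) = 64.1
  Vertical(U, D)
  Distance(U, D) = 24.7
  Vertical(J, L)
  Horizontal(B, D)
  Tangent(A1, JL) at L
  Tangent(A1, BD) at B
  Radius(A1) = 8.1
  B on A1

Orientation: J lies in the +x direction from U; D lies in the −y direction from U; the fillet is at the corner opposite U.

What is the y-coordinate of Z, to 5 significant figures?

-16.600

U is at the origin; U and J share the same y with |UJ| = 64.1 and J on the +x side, so J = (64.100, 0.0000). U and D share the same x with |UD| = 24.7 and D on the −y side, so D = (0.0000, -24.700). The virtual corner opposite U is at (64.100, -24.700). The tangent condition forces ZL to be normal to JL and the tangent condition forces ZB to be normal to BD, with radius 8.1, so the center Z sits 8.1 in from both sides at Z = (56.000, -16.600). So Z.y = -16.600.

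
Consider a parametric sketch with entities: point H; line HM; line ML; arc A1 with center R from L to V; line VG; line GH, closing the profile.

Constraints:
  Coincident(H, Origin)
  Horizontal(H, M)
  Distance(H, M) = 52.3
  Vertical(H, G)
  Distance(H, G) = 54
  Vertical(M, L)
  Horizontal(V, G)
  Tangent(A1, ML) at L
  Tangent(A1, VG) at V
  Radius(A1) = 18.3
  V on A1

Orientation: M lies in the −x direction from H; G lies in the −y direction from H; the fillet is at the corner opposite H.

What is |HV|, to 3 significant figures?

63.8

The virtual corner opposite H is at (-52.3, -54.0). The tangent condition forces RL to be normal to ML and A1 meets VG tangentially, so RV is at right angles to VG, with radius 18.3, so the center R sits 18.3 in from both sides at R = (-34.0, -35.7). That places the tangent points at L = (-52.3, -35.7) on ML and V = (-34.0, -54.0) on VG. Then |HV| = |V − H| = 63.8.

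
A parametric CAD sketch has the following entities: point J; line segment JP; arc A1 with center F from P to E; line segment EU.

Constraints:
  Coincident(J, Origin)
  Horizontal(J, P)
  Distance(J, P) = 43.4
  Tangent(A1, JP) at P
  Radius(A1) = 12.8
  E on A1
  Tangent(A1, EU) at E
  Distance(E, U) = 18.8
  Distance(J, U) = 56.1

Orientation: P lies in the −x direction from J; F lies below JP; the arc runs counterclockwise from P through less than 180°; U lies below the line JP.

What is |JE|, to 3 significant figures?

57.6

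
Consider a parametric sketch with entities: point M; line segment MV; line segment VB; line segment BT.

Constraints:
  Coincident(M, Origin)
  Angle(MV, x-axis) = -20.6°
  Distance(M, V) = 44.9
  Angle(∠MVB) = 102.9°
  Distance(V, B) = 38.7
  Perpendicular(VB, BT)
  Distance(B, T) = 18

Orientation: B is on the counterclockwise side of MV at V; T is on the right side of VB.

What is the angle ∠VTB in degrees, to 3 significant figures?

65.1°

∠MVB = 102.9°, so VB runs at -20.6° + (180° − 102.9°) = 56.5° from the x-axis; with |VB| = 38.7, B = V + 38.7·(cos 56.5°, sin 56.5°) = (63.4, 16.5). The perpendicularity gives BT at right angles to VB; with |BT| = 18.0 on the right of VB, T = B + 18.0·(0.834, -0.552) = (78.4, 6.54). Then cos ∠VTB = TV·TB / (|TV||TB|), giving 65.1°.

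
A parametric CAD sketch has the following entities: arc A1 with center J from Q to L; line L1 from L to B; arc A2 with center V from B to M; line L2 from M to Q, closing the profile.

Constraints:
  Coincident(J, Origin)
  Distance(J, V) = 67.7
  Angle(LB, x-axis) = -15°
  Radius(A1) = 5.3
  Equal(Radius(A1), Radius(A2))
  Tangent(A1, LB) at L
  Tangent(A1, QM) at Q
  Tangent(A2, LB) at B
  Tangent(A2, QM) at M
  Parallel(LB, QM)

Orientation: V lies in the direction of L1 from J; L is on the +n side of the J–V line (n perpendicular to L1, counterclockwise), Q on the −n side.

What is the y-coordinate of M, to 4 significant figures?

-22.64

The slot axis is L1's direction at -15.0°, so u = (cos -15.0°, sin -15.0°) = (0.9659, -0.2588) and n = (−sin -15.0°, cos -15.0°) = (0.2588, 0.9659). J is at the origin and V lies 67.7 along u from J, so V = 67.7·u = (65.39, -17.52). Tangency of A1 to both parallel lines with radius 5.3 puts L and Q at J ± 5.3·n: L = (1.372, 5.119), Q = (-1.372, -5.119). Equal radii place B and M the same way about V: B = V + 5.3·n = (66.76, -12.40), M = V − 5.3·n = (64.02, -22.64). So M.y = -22.64.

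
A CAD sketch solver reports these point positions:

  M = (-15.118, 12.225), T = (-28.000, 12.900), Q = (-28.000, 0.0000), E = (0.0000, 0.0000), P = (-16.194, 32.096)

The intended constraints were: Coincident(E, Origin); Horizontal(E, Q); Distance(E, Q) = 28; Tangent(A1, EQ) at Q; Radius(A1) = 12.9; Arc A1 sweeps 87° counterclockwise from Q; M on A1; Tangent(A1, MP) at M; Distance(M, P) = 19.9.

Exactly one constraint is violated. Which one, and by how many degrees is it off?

Tangent(A1, MP) at M — off by 6.10°.

E = (0.00, 0.00) ✓; E.y = 0.00, Q.y = 0.00 ✓; |EQ| = 28.00 ✓; ∠(TQ, QE) = 90.00° ✓; |TQ| = 12.90 ✓; bearing(T→M) − bearing(T→Q) = 87.00° ✓; |TM| = 12.90 ✓; ∠(TM, MP) = 83.90° ✗; |MP| = 19.90 ✓.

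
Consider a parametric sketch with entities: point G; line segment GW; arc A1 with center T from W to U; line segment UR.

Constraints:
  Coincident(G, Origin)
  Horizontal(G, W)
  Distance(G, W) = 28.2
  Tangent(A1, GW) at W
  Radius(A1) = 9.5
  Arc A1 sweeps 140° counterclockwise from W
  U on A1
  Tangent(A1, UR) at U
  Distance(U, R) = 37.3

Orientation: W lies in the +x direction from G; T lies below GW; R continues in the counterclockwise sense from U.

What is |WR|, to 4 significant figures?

46.54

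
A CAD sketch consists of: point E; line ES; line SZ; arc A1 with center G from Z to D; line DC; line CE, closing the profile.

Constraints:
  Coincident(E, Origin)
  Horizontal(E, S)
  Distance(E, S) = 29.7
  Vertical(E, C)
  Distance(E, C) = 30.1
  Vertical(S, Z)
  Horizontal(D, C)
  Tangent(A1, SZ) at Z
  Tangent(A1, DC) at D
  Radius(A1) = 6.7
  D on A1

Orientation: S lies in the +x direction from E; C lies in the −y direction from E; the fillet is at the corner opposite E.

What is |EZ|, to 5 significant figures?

37.811

The virtual corner opposite E is at (29.700, -30.100). The tangent condition forces GZ to be normal to SZ and since A1 is tangent to DC there, GD ⟂ DC, with radius 6.7, so the center G sits 6.7 in from both sides at G = (23.000, -23.400). That places the tangent points at Z = (29.700, -23.400) on SZ and D = (23.000, -30.100) on DC. Then |EZ| = |Z − E| = 37.811.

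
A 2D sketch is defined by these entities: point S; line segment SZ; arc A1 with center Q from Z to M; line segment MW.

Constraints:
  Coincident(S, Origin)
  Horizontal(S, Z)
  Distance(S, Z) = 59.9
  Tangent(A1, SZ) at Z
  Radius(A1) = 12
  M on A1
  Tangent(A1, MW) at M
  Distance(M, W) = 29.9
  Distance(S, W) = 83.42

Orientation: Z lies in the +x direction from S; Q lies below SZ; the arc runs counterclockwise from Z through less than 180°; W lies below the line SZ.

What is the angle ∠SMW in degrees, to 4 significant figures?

156.0°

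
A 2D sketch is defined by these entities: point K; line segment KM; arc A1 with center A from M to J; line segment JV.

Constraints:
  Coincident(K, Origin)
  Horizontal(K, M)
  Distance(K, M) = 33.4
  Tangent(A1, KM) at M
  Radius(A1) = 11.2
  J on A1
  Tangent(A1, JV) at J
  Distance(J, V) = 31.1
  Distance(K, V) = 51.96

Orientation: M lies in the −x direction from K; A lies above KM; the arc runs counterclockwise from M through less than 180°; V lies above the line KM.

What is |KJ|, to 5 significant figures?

25.986

K is at the origin; KM is horizontal with |KM| = 33.4 and M on the −x side, so M = (-33.400, 0.0000). Since A1 is tangent to KM there, AM ⟂ KM, so A = M + (0, 11.2) = (-33.400, 11.200). Since AJ ⟂ JV (tangency), |AV| = √(11.2² + 31.1²) = 33.055 regardless of where J sits on A1. So V lies on both circle(K, 51.96) and circle(A, 33.055); the above-KM intersection is V = (-27.949, 43.803). J is the foot of the tangent from V: J = (-22.381, 13.205).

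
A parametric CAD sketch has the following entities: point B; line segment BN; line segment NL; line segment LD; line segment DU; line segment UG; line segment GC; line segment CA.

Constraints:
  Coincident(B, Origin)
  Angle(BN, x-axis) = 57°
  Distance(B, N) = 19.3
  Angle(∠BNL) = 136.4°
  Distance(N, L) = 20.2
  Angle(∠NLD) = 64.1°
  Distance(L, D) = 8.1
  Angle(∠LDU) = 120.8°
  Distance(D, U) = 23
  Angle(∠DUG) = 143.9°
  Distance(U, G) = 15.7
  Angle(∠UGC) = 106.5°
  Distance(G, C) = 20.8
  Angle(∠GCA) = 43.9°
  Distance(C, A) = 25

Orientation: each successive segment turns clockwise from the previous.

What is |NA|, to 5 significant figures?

3.5834

B is at the origin; BN runs at 57.0° with length 19.3, so N = (10.512, 16.186). ∠BNL = 136.4° gives NL at 13.400° from the x-axis; with |NL| = 20.2, L = (30.162, 20.868). ∠NLD = 64.1° gives LD at -102.50° from the x-axis; with |LD| = 8.1, D = (28.408, 12.960). ∠LDU = 120.8° gives DU at -161.70° from the x-axis; with |DU| = 23.0, U = (6.5717, 5.7378). ∠DUG = 143.9° gives UG at 162.20° from the x-axis; with |UG| = 15.7, G = (-8.3768, 10.537). ∠UGC = 106.5° gives GC at 88.700° from the x-axis; with |GC| = 20.8, C = (-7.9049, 31.332). ∠GCA = 43.9° gives CA at -47.400° from the x-axis; with |CA| = 25.0, A = (9.0170, 12.929). Then |NA| = |A − N| = 3.5834.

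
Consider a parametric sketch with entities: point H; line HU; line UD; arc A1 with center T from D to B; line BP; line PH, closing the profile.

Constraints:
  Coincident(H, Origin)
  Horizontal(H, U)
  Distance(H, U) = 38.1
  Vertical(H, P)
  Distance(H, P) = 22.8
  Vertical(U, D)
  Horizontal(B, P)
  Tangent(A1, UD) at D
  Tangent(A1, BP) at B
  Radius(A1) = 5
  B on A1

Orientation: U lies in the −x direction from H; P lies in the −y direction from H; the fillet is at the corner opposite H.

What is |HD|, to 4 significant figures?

42.05

H is at the origin; HU is horizontal with |HU| = 38.1 and U on the −x side, so U = (-38.10, 0.000). H and P share the same x with |HP| = 22.8 and P on the −y side, so P = (0.000, -22.80). The virtual corner opposite H is at (-38.10, -22.80). Tangency of A1 to UD means the radius TD is perpendicular to UD and since A1 is tangent to BP there, TB ⟂ BP, with radius 5.0, so the center T sits 5.0 in from both sides at T = (-33.10, -17.80). That places the tangent points at D = (-38.10, -17.80) on UD and B = (-33.10, -22.80) on BP. Then |HD| = |D − H| = 42.05.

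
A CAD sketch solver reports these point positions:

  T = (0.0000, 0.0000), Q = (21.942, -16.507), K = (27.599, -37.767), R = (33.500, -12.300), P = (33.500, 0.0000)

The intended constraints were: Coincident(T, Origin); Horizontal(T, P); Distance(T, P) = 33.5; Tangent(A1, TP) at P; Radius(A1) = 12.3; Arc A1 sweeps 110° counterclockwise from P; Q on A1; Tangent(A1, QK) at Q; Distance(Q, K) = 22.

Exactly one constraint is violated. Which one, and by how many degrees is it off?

Tangent(A1, QK) at Q — off by 5.10°.

T = (0.00, 0.00) ✓; T.y = 0.00, P.y = 0.00 ✓; |TP| = 33.50 ✓; ∠(RP, PT) = 90.00° ✓; |RP| = 12.30 ✓; bearing(R→Q) − bearing(R→P) = 110.0° ✓; |RQ| = 12.30 ✓; ∠(RQ, QK) = 95.10° ✗; |QK| = 22.00 ✓.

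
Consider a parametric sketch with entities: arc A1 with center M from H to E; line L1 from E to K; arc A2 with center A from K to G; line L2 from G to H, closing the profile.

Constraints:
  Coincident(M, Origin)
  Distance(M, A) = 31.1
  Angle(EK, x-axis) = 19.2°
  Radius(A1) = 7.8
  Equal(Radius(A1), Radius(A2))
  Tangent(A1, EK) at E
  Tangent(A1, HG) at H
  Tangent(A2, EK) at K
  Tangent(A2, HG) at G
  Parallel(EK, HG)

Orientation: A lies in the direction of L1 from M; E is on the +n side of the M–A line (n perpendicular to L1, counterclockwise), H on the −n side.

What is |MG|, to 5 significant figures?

32.063

The slot axis is L1's direction at 19.2°, so u = (cos 19.2°, sin 19.2°) = (0.94438, 0.32887) and n = (−sin 19.2°, cos 19.2°) = (-0.32887, 0.94438). M is at the origin and A lies 31.1 along u from M, so A = 31.1·u = (29.370, 10.228). Tangency of A1 to both parallel lines with radius 7.8 puts E and H at M ± 7.8·n: E = (-2.5652, 7.3661), H = (2.5652, -7.3661). Equal radii place K and G the same way about A: K = A + 7.8·n = (26.805, 17.594), G = A − 7.8·n = (31.935, 2.8616). Then |MG| = |G − M| = 32.063.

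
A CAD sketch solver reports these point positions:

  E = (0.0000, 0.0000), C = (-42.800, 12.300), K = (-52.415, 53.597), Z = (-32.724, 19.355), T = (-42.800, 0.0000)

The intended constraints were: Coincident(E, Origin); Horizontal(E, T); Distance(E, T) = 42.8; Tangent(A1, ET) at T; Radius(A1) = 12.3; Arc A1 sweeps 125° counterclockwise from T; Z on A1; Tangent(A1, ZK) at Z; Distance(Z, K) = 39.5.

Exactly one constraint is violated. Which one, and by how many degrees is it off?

Tangent(A1, ZK) at Z — off by 5.10°.

E = (0.00, 0.00) ✓; E.y = 0.00, T.y = 0.00 ✓; |ET| = 42.80 ✓; ∠(CT, TE) = 90.00° ✓; |CT| = 12.30 ✓; bearing(C→Z) − bearing(C→T) = 125.0° ✓; |CZ| = 12.30 ✓; ∠(CZ, ZK) = 95.10° ✗; |ZK| = 39.50 ✓.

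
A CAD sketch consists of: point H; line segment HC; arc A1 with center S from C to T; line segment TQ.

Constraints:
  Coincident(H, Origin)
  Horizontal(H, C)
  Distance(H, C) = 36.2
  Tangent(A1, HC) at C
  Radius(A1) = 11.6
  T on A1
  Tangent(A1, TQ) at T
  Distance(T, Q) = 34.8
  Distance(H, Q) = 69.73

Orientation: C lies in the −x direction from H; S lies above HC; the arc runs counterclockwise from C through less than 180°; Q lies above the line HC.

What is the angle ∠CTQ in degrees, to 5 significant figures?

110.68°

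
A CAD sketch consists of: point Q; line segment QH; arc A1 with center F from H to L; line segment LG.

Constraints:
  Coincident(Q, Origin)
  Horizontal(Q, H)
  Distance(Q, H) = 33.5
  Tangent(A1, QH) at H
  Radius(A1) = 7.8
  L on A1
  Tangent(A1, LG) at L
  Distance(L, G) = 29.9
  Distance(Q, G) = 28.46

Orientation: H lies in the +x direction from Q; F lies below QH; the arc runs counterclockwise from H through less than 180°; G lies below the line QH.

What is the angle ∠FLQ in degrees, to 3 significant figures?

149°

Q is at the origin; QH is horizontal with |QH| = 33.5 and H on the +x side, so H = (33.5, 0.00). The tangent condition forces FH to be normal to QH, so F = H + (0, -7.8) = (33.5, -7.80). Since FL ⟂ LG (tangency), |FG| = √(7.8² + 29.9²) = 30.9 regardless of where L sits on A1. So G lies on both circle(Q, 28.46) and circle(F, 30.9); the below-QH intersection is G = (9.23, -26.9). L is the foot of the tangent from G: L = (27.3, -3.09).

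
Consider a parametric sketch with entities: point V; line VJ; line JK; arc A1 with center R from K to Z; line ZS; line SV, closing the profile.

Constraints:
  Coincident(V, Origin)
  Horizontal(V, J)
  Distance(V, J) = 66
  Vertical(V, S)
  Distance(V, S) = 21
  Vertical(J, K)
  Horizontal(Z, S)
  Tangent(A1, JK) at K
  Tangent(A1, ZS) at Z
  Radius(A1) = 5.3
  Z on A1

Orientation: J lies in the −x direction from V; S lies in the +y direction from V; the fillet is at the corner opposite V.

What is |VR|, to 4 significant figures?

62.70

V and S share the same x with |VS| = 21.0 and S on the +y side, so S = (0.000, 21.00). The virtual corner opposite V is at (-66.00, 21.00). Tangency of A1 to JK means the radius RK is perpendicular to JK and the tangent condition forces RZ to be normal to ZS, with radius 5.3, so the center R sits 5.3 in from both sides at R = (-60.70, 15.70). Then |VR| = |R − V| = 62.70.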